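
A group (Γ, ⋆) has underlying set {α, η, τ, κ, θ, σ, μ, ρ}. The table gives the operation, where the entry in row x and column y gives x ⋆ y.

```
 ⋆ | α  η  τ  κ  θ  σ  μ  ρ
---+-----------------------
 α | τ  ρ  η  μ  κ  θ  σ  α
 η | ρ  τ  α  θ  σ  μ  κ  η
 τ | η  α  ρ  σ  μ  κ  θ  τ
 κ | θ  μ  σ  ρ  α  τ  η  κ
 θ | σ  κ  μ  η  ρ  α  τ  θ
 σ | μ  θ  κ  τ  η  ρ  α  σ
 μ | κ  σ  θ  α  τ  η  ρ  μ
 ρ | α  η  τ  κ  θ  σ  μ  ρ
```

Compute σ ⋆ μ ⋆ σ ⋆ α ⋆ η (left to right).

θ

σ ⋆ μ = α
α ⋆ σ = θ
θ ⋆ α = σ
σ ⋆ η = θ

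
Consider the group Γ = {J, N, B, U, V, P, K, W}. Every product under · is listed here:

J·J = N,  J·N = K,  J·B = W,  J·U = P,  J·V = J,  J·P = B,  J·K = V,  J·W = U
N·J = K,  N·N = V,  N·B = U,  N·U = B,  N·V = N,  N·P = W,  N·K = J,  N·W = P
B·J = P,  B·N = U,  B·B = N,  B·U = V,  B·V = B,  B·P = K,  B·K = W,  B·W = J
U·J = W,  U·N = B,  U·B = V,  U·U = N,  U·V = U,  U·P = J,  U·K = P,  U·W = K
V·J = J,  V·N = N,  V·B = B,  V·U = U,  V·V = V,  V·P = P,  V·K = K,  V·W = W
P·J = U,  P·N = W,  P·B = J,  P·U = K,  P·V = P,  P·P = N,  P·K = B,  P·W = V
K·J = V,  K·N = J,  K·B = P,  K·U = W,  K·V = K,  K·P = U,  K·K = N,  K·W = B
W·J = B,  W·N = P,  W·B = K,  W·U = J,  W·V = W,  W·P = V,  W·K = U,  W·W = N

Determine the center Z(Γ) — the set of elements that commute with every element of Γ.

An element z is central iff its row equals its column in the table.
For U: U·P = J ≠ K = P·U, so U ∉ Z.
Checking each element this way leaves Z(Γ) = {N, V}.

{N, V}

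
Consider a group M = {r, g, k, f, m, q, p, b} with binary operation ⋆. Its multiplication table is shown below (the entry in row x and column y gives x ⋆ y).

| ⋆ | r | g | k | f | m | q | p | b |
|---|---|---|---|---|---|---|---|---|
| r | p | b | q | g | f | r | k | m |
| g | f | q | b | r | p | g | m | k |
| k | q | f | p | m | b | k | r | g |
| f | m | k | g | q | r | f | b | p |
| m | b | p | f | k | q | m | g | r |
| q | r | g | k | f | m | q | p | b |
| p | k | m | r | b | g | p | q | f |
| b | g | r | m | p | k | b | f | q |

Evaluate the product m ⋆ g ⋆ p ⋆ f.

f

m ⋆ g = p
p ⋆ p = q
q ⋆ f = f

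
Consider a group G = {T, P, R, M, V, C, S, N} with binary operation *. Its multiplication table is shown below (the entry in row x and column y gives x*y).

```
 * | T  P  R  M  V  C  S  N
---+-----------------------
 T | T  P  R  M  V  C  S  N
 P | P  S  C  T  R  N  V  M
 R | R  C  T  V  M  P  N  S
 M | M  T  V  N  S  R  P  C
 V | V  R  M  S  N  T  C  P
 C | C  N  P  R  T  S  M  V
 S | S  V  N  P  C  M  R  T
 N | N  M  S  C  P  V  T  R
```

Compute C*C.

S

Read row C, column C: C*C = S.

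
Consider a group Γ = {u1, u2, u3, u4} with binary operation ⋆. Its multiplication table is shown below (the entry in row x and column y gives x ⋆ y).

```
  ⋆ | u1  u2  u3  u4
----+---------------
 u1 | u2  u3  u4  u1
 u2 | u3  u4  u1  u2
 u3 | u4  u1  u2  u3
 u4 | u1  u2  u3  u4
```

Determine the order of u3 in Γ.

The identity element is u4 (its row matches the header).
u3^1 = u3
u3^2 = u3 ⋆ u3 = u2
u3^3 = u2 ⋆ u3 = u1
u3^4 = u1 ⋆ u3 = u4
The first power of u3 equal to the identity is u3^4, so ord(u3) = 4.
(Structurally, Γ here is isomorphic to the cyclic group Z_4.)

4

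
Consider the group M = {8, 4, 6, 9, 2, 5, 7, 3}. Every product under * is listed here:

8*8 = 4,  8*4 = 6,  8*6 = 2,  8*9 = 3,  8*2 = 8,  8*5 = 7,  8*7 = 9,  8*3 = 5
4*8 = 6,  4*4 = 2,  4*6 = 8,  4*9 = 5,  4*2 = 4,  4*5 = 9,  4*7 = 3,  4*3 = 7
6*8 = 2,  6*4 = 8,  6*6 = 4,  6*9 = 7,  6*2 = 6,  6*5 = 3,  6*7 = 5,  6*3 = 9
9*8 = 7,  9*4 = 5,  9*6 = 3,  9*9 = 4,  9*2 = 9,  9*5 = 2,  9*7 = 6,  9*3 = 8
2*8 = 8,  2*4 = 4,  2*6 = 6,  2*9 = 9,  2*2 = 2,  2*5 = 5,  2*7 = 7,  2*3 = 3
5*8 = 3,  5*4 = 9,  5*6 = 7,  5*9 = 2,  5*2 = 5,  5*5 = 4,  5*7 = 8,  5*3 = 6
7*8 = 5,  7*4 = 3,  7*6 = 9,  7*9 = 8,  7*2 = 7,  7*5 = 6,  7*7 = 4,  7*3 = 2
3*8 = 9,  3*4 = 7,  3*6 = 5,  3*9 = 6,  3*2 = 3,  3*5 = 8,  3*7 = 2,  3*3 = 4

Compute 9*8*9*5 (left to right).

7

9*8 = 7
7*9 = 8
8*5 = 7
(Structurally, M here is isomorphic to the quaternion group Q_8.)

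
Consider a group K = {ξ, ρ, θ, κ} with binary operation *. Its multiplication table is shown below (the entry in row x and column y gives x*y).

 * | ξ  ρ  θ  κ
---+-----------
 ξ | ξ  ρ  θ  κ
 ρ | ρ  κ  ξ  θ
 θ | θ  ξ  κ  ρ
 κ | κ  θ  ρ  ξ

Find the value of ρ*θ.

Read row ρ, column θ: ρ*θ = ξ.

ξ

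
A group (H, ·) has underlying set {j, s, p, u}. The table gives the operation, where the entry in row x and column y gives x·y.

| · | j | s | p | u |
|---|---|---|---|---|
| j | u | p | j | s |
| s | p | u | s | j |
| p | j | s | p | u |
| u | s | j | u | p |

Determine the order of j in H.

4

The identity element is p (its row matches the header).
j^1 = j
j^2 = j·j = u
j^3 = u·j = s
j^4 = s·j = p
The first power of j equal to the identity is j^4, so ord(j) = 4.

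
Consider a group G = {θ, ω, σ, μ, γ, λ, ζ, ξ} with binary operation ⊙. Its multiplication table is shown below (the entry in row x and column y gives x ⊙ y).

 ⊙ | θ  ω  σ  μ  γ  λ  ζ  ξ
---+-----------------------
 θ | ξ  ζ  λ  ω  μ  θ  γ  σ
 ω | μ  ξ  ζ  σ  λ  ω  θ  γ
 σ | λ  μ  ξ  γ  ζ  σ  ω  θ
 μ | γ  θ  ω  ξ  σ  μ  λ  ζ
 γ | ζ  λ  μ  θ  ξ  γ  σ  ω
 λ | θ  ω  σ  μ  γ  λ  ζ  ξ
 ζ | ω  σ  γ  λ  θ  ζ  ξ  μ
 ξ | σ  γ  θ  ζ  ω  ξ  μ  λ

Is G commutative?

No

γ ⊙ σ = μ but σ ⊙ γ = ζ.
Since γ and σ do not commute, G is not abelian.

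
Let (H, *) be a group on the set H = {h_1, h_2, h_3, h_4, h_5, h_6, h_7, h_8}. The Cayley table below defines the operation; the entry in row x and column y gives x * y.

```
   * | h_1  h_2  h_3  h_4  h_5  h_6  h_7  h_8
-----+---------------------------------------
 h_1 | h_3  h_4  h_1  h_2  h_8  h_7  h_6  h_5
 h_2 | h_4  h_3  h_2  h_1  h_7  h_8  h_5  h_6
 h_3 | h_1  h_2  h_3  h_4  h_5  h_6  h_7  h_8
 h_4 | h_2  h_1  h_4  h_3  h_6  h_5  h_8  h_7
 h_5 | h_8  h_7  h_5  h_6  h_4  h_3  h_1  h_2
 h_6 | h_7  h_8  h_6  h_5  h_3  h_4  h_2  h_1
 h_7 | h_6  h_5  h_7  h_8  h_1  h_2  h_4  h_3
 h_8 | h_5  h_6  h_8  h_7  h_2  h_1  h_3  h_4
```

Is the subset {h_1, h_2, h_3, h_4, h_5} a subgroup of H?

No

h_4 * h_5 = h_6, which is not in {h_1, h_2, h_3, h_4, h_5}.
The subset is not closed under *, so it is not a subgroup.
(Structurally, H here is isomorphic to Z_2 x Z_4.)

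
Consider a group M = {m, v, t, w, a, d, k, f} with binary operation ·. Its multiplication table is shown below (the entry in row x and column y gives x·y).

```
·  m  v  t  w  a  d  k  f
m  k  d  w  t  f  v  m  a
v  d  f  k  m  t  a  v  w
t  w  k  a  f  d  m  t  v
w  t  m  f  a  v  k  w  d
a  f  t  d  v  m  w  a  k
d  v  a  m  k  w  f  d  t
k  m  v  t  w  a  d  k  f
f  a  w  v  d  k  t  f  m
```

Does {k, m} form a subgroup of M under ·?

Yes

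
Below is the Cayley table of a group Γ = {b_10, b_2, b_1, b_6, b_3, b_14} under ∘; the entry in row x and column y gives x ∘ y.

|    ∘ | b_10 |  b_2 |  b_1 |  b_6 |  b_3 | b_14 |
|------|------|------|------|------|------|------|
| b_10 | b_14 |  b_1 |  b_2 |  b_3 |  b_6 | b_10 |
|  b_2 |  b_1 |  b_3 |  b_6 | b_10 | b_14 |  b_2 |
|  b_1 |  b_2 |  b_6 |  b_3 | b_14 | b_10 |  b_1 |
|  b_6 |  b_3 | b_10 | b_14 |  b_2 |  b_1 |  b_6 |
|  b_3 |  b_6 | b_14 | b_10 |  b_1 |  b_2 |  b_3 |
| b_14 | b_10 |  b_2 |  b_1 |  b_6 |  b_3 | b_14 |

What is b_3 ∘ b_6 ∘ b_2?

b_3 ∘ b_6 = b_1
b_1 ∘ b_2 = b_6

b_6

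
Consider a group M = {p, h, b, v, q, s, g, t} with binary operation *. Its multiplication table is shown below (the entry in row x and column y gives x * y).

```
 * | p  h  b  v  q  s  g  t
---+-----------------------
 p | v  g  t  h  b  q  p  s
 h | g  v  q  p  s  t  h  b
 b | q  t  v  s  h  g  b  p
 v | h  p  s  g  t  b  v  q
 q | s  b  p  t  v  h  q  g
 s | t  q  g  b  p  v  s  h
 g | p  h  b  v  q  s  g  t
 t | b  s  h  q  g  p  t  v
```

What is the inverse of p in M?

First locate the identity: row g matches the header, so g is the identity.
Scan row p for g: p * h = g. Hence p^(-1) = h.

h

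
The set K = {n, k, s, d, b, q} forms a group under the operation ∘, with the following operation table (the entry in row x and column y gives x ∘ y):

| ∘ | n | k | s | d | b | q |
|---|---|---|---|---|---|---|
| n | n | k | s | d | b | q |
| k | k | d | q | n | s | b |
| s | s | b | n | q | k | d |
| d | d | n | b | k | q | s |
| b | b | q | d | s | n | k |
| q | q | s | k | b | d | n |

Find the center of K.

{n}

An element z is central iff its row equals its column in the table.
For k: k ∘ q = b ≠ s = q ∘ k, so k ∉ Z.
Checking each element this way leaves Z(K) = {n}.
(Structurally, K here is isomorphic to the symmetric group S_3.)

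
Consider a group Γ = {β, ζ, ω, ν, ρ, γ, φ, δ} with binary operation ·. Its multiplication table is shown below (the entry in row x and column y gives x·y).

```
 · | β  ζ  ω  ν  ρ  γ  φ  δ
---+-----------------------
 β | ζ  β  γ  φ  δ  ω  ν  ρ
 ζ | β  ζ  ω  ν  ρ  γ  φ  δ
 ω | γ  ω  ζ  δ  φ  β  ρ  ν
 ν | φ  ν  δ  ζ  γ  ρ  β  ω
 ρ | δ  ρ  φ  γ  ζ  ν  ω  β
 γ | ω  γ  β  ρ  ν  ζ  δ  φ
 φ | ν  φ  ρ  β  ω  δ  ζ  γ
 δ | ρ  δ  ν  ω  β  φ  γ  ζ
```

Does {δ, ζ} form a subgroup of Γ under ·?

{δ, ζ} contains the identity ζ.
Checking products: every product of two elements of {δ, ζ} (read from the table) lies in {δ, ζ}, so the set is closed.
In a finite group, a nonempty closed subset is a subgroup. So {δ, ζ} ≤ Γ.

Yes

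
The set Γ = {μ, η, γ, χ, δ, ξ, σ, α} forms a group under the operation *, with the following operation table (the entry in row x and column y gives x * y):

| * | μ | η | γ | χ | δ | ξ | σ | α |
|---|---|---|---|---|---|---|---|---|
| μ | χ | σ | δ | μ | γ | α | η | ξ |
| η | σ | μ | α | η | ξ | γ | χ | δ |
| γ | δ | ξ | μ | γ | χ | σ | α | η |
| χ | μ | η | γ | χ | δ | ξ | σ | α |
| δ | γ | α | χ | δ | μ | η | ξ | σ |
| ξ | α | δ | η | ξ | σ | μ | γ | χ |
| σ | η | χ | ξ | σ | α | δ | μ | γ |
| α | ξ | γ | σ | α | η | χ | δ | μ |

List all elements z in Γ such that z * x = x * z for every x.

{μ, χ}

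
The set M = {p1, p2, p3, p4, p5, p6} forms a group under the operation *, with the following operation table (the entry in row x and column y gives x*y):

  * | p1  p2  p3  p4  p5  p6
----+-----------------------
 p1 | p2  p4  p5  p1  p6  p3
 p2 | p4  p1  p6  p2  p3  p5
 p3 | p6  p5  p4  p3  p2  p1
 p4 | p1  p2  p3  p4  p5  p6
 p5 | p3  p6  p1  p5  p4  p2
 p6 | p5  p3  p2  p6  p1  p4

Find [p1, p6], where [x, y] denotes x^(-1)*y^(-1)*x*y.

Identity is p4; from the table p1^(-1) = p2 and p6^(-1) = p6.
p2*p6 = p5
p5*p1 = p3
p3*p6 = p1

p1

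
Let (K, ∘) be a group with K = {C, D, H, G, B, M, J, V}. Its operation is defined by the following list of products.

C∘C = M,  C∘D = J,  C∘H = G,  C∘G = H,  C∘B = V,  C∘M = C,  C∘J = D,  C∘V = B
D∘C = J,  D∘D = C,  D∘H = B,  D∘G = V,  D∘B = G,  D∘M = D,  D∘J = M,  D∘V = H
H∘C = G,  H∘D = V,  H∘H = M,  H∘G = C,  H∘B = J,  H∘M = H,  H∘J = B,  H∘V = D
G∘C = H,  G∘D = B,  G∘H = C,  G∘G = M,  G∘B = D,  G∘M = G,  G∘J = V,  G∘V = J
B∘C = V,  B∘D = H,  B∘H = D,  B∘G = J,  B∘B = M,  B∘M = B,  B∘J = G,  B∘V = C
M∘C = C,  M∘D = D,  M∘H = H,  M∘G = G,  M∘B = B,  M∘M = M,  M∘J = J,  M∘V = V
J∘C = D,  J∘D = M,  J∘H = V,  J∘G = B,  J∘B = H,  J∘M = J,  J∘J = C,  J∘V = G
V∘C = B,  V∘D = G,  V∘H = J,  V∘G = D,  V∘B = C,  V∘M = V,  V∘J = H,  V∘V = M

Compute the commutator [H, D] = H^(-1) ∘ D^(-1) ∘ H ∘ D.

C

Identity is M; from the table H^(-1) = H and D^(-1) = J.
H ∘ J = B
B ∘ H = D
D ∘ D = C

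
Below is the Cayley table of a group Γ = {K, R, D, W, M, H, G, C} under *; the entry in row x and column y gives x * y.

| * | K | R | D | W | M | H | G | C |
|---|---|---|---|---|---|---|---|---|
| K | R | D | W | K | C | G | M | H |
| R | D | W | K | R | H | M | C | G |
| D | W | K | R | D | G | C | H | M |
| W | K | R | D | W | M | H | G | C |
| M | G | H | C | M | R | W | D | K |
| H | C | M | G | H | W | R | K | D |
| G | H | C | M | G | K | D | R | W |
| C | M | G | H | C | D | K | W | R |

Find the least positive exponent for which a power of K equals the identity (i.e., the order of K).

The identity element is W (its row matches the header).
K^1 = K
K^2 = K * K = R
K^3 = R * K = D
K^4 = D * K = W
The first power of K equal to the identity is K^4, so ord(K) = 4.

4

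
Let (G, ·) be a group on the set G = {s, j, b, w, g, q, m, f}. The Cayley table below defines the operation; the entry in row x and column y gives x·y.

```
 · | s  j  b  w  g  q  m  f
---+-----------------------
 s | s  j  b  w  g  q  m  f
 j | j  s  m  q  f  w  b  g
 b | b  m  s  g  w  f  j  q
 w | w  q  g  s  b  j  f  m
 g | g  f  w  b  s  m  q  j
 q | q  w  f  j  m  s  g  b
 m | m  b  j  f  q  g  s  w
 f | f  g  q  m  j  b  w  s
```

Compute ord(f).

The identity element is s (its row matches the header).
f^1 = f
f^2 = f·f = s
The first power of f equal to the identity is f^2, so ord(f) = 2.
(Structurally, G here is isomorphic to the elementary abelian group (Z_2)^3.)

2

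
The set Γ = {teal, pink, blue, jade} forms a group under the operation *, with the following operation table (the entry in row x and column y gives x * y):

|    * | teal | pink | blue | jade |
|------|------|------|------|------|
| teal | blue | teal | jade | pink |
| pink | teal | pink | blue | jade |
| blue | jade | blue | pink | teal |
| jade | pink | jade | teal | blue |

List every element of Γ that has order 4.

{jade, teal}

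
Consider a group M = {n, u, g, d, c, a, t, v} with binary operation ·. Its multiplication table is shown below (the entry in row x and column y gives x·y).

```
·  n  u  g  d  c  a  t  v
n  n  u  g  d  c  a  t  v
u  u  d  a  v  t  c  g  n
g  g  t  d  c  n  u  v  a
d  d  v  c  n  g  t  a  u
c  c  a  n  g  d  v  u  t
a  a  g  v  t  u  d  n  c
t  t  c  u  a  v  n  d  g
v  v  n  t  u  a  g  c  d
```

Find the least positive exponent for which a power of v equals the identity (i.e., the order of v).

4

The identity element is n (its row matches the header).
v^1 = v
v^2 = v·v = d
v^3 = d·v = u
v^4 = u·v = n
The first power of v equal to the identity is v^4, so ord(v) = 4.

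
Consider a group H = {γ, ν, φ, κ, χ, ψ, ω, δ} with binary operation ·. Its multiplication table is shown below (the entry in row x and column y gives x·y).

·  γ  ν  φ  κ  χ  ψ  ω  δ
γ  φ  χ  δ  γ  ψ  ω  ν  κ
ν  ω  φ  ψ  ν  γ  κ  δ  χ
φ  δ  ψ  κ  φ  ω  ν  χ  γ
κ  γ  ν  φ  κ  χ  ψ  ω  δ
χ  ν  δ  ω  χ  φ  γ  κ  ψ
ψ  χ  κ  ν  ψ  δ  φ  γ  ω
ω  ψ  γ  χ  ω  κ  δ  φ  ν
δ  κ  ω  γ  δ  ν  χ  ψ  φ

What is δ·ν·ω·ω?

χ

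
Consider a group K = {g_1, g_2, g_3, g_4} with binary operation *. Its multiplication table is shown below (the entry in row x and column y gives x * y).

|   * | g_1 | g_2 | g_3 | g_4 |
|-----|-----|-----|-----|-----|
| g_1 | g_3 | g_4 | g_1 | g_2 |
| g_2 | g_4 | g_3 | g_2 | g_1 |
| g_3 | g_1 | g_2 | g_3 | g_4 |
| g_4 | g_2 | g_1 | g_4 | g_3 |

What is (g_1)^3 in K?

g_1

g_1^1 = g_1
g_1^2 = g_1 * g_1 = g_3
g_1^3 = g_3 * g_1 = g_1
(Structurally, K here is isomorphic to the Klein four-group V_4.)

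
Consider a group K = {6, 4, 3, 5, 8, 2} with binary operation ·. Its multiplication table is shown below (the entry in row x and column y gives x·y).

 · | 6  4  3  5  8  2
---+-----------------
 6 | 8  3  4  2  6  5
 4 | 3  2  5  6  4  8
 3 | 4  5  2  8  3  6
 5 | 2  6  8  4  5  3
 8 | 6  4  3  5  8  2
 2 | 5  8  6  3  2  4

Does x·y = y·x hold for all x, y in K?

Yes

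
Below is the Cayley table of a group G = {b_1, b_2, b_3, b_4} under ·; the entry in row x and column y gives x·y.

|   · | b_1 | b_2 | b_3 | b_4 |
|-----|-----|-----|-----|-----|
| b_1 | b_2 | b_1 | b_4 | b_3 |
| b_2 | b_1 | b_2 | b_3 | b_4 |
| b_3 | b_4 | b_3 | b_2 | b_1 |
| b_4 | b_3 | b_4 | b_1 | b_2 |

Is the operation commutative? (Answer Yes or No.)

Check whether the table is symmetric across its main diagonal.
Every entry (row x, col y) equals the entry (row y, col x), so G is abelian.

Yes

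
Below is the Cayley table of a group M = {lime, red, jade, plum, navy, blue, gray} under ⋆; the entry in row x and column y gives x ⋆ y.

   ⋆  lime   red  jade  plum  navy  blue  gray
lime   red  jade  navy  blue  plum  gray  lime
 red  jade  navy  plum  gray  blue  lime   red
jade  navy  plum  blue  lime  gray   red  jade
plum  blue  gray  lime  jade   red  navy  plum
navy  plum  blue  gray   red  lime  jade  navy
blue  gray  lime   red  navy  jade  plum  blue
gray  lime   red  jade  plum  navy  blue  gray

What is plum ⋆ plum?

Read row plum, column plum: plum ⋆ plum = jade.

jade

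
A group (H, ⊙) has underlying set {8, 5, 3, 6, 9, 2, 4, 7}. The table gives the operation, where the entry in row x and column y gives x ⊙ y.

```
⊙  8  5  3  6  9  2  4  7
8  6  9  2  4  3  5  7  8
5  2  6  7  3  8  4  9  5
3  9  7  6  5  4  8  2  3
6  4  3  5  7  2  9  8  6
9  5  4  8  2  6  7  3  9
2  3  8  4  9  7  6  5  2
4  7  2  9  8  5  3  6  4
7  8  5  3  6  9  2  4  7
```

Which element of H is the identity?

The identity e satisfies e ⊙ x = x for all x, so its row in the table reproduces the column headers.
Row 7 reads: 8, 5, 3, 6, 9, 2, 4, 7 — exactly the header order. So 7 is the identity.

7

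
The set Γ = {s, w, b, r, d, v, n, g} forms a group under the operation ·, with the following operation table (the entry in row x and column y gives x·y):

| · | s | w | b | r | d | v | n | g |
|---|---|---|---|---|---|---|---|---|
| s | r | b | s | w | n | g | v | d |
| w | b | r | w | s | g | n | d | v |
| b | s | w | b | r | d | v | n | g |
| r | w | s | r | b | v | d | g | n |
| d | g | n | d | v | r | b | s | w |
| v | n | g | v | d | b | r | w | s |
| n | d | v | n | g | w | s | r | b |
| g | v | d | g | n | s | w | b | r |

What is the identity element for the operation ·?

b

The identity e satisfies e·x = x for all x, so its row in the table reproduces the column headers.
Row b reads: s, w, b, r, d, v, n, g — exactly the header order. So b is the identity.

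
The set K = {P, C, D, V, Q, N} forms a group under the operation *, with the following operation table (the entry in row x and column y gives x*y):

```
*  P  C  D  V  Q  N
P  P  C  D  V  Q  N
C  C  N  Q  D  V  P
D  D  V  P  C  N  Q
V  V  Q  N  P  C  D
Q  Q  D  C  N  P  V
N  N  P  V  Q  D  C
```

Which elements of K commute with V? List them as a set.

Compare row V with column V entry by entry.
N*V = Q but V*N = D, so N does not.
Collecting the elements that commute with V: C(V) = {P, V}.

{P, V}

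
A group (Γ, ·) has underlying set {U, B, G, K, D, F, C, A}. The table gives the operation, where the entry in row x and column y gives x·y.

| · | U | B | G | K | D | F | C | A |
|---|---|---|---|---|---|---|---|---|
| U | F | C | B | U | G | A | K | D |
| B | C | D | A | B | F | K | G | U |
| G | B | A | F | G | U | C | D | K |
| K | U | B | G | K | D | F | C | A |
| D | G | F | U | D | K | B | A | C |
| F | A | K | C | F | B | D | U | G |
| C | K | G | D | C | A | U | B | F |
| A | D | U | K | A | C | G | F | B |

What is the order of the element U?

The identity element is K (its row matches the header).
U^1 = U
U^2 = U·U = F
U^3 = F·U = A
U^4 = A·U = D
U^5 = D·U = G
U^6 = G·U = B
U^7 = B·U = C
U^8 = C·U = K
The first power of U equal to the identity is U^8, so ord(U) = 8.

8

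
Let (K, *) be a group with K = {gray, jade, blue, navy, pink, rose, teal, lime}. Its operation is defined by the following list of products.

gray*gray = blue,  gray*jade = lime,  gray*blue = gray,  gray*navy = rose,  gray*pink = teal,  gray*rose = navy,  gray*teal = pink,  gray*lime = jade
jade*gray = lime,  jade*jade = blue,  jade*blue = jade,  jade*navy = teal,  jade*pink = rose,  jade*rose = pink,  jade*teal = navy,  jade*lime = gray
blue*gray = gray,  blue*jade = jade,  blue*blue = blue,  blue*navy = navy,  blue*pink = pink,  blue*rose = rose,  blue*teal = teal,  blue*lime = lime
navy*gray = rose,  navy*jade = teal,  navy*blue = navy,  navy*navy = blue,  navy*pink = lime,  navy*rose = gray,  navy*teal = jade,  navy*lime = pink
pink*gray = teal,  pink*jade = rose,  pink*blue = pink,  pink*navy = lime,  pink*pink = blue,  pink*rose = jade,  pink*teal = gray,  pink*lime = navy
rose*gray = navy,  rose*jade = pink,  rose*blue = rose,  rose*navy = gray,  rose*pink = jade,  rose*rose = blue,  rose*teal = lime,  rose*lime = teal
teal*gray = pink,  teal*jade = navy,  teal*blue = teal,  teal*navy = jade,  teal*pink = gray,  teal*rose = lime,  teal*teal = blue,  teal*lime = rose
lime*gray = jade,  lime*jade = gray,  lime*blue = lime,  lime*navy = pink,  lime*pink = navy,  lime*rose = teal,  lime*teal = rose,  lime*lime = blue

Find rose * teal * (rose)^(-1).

The identity is blue. In row rose, the entry blue sits in column rose, so rose^(-1) = rose.
rose * teal = lime
lime * rose = teal

teal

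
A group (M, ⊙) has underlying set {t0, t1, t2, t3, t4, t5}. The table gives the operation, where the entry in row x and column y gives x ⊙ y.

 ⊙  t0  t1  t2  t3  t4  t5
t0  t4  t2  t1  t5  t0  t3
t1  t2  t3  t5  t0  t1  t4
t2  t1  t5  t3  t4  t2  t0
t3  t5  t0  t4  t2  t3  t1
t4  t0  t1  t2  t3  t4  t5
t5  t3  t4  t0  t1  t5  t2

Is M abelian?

Check whether the table is symmetric across its main diagonal.
Every entry (row x, col y) equals the entry (row y, col x), so M is abelian.

Yes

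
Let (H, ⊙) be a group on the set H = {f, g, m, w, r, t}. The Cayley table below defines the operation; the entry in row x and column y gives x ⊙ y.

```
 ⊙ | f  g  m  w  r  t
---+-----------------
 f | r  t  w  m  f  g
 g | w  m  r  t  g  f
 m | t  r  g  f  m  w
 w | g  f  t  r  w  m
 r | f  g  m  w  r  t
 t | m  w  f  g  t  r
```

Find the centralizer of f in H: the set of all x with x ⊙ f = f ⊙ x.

Compare row f with column f entry by entry.
t ⊙ f = m but f ⊙ t = g, so t does not.
Collecting the elements that commute with f: C(f) = {f, r}.
(Structurally, H here is isomorphic to the symmetric group S_3.)

{f, r}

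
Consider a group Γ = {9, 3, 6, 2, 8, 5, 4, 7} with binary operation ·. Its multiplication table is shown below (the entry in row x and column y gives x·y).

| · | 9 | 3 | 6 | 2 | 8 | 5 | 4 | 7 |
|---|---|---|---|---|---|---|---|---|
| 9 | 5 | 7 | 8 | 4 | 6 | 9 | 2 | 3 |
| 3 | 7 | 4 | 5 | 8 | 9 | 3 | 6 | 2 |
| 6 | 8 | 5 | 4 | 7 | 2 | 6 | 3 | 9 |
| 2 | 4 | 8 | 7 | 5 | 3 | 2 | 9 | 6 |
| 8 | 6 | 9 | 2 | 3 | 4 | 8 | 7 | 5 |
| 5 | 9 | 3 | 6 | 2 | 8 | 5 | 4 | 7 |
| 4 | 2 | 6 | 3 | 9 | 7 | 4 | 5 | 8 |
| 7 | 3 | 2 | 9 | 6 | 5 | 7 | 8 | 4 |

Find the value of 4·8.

7

Read row 4, column 8: 4·8 = 7.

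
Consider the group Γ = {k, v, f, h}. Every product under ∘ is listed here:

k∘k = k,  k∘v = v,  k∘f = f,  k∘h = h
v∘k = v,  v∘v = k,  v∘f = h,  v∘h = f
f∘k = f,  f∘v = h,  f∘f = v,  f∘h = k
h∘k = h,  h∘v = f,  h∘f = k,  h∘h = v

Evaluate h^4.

k

h^1 = h
h^2 = h ∘ h = v
h^3 = v ∘ h = f
h^4 = f ∘ h = k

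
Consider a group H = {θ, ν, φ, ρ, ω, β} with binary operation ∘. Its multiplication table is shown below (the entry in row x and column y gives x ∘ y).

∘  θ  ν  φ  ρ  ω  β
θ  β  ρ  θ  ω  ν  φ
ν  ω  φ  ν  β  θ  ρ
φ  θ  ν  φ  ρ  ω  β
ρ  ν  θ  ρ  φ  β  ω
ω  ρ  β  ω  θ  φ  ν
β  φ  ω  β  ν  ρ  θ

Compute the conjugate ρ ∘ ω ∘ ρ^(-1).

The identity is φ. In row ρ, the entry φ sits in column ρ, so ρ^(-1) = ρ.
ρ ∘ ω = β
β ∘ ρ = ν

ν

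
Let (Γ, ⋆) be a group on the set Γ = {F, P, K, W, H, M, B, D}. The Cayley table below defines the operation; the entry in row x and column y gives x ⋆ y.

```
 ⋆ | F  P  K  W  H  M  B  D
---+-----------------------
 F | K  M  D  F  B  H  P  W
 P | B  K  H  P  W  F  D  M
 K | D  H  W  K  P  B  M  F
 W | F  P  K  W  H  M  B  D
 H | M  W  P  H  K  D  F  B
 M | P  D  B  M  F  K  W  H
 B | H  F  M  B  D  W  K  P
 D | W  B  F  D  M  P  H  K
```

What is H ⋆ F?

M

Read row H, column F: H ⋆ F = M.
(Structurally, Γ here is isomorphic to the quaternion group Q_8.)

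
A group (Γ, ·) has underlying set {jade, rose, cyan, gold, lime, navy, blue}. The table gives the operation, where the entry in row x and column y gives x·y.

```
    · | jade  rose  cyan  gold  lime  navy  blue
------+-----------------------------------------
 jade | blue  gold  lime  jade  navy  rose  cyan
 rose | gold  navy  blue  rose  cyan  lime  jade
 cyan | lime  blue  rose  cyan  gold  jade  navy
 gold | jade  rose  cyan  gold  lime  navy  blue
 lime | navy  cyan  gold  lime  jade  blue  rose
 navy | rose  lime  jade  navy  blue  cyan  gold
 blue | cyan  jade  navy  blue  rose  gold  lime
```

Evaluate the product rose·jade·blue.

blue

rose·jade = gold
gold·blue = blue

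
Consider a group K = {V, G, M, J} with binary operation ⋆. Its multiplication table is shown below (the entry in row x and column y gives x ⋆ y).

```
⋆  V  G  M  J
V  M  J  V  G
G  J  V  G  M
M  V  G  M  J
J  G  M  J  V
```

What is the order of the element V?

2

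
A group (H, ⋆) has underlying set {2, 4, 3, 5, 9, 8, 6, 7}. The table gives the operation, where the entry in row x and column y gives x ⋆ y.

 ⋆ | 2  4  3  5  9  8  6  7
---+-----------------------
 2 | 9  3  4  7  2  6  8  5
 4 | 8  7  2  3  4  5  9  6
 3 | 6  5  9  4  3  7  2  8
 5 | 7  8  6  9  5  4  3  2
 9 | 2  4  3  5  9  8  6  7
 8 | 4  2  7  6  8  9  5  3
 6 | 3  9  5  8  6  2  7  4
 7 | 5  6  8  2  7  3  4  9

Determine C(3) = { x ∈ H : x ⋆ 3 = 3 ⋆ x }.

{3, 7, 8, 9}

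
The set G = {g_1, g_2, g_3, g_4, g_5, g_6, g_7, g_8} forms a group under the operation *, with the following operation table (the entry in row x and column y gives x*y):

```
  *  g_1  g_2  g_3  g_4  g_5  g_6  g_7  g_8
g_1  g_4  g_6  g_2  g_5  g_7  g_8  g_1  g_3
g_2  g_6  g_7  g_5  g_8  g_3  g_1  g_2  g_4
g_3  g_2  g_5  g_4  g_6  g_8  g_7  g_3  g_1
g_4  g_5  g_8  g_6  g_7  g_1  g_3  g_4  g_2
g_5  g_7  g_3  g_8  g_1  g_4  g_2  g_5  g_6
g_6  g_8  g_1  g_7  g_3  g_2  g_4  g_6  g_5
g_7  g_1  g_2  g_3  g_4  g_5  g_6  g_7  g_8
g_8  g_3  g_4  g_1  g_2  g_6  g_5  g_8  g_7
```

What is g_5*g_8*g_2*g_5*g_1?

g_5*g_8 = g_6
g_6*g_2 = g_1
g_1*g_5 = g_7
g_7*g_1 = g_1

g_1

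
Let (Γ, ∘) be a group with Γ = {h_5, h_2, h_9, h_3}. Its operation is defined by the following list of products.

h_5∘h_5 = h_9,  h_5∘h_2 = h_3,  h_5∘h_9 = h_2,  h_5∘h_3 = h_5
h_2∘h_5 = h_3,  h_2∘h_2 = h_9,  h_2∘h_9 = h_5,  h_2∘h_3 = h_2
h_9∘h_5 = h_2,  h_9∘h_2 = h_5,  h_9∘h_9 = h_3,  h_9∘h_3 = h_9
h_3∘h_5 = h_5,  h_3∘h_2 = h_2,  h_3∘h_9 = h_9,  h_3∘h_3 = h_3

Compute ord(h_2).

The identity element is h_3 (its row matches the header).
h_2^1 = h_2
h_2^2 = h_2 ∘ h_2 = h_9
h_2^3 = h_9 ∘ h_2 = h_5
h_2^4 = h_5 ∘ h_2 = h_3
The first power of h_2 equal to the identity is h_2^4, so ord(h_2) = 4.
(Structurally, Γ here is isomorphic to the cyclic group Z_4.)

4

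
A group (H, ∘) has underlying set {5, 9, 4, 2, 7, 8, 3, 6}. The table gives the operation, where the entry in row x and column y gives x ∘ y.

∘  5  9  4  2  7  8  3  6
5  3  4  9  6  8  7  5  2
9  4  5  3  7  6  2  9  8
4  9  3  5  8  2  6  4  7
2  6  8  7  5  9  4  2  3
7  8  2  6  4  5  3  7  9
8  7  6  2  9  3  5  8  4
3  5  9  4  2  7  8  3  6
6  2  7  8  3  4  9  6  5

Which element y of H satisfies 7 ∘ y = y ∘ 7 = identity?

8

First locate the identity: row 3 matches the header, so 3 is the identity.
Scan row 7 for 3: 7 ∘ 8 = 3. Hence 7^(-1) = 8.
(Structurally, H here is isomorphic to the quaternion group Q_8.)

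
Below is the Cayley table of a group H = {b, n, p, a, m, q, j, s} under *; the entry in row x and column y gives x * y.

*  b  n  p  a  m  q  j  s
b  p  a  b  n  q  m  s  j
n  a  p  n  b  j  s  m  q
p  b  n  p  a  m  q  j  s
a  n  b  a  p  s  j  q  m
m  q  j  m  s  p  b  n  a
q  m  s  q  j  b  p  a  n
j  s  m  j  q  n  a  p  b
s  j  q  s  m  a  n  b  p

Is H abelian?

Check whether the table is symmetric across its main diagonal.
Every entry (row x, col y) equals the entry (row y, col x), so H is abelian.

Yes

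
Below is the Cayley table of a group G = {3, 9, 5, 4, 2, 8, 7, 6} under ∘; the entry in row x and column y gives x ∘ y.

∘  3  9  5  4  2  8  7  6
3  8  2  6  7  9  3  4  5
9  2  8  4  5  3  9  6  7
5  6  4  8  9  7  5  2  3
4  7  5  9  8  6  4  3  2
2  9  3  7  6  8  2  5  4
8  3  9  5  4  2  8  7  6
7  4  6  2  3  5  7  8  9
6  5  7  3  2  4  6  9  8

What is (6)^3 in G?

6

6^1 = 6
6^2 = 6 ∘ 6 = 8
6^3 = 8 ∘ 6 = 6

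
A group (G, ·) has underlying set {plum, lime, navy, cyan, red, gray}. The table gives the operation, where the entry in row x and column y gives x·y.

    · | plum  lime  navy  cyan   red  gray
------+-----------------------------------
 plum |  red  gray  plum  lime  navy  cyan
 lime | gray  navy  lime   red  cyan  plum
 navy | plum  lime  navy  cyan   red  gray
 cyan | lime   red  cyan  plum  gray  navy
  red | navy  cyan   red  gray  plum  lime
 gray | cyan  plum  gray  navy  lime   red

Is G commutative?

Yes

Check whether the table is symmetric across its main diagonal.
Every entry (row x, col y) equals the entry (row y, col x), so G is abelian.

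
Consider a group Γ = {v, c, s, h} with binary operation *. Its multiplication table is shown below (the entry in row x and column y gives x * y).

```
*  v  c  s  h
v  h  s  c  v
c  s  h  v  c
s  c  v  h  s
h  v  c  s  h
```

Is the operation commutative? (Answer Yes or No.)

Yes

Check whether the table is symmetric across its main diagonal.
Every entry (row x, col y) equals the entry (row y, col x), so Γ is abelian.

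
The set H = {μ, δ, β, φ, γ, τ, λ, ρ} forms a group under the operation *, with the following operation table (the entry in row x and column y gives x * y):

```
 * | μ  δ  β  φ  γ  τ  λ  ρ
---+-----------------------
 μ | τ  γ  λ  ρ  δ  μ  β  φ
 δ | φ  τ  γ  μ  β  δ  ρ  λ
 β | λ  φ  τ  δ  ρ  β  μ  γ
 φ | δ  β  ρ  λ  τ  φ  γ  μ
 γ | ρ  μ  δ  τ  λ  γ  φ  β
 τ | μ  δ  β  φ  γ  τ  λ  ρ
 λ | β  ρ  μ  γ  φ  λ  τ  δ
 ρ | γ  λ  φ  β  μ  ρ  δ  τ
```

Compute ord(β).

2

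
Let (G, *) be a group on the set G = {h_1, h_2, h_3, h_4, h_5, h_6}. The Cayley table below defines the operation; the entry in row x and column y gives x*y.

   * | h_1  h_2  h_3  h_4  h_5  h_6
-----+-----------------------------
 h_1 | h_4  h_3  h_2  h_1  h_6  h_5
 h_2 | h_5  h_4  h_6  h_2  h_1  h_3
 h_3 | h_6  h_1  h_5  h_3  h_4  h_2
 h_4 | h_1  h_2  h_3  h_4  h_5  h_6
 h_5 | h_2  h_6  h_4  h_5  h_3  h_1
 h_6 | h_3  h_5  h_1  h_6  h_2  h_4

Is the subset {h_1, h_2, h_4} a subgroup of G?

No

h_2*h_1 = h_5, which is not in {h_1, h_2, h_4}.
The subset is not closed under *, so it is not a subgroup.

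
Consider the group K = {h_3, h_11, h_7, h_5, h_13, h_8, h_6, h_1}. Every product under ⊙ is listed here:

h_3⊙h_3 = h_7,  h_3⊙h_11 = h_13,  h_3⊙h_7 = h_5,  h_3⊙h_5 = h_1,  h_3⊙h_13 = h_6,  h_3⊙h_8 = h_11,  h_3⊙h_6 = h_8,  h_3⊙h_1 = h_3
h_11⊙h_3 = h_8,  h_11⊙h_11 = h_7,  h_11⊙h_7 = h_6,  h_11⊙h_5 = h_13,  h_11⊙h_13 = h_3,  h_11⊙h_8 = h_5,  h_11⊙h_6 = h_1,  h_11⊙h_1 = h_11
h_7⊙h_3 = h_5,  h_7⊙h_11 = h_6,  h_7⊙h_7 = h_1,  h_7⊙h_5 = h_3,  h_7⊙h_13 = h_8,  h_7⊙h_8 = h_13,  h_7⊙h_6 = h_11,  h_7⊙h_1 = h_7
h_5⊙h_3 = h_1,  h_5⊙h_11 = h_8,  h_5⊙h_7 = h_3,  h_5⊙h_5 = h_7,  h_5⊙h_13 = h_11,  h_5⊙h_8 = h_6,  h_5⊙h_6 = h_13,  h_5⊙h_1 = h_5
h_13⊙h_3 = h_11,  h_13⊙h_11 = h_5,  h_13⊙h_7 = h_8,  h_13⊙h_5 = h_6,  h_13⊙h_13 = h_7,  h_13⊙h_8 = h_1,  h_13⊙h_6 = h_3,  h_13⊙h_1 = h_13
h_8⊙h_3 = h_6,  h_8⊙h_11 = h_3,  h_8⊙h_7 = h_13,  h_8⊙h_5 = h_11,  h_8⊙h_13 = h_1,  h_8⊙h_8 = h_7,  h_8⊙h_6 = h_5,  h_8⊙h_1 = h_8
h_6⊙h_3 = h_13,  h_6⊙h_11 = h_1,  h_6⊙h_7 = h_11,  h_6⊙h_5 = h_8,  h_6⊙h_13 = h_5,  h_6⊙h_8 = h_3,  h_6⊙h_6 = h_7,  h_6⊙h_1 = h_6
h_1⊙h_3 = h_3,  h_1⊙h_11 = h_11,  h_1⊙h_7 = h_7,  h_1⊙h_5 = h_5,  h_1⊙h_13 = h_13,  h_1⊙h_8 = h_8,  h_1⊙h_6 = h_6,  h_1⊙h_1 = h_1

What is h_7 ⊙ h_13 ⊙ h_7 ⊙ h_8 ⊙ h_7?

h_7

h_7 ⊙ h_13 = h_8
h_8 ⊙ h_7 = h_13
h_13 ⊙ h_8 = h_1
h_1 ⊙ h_7 = h_7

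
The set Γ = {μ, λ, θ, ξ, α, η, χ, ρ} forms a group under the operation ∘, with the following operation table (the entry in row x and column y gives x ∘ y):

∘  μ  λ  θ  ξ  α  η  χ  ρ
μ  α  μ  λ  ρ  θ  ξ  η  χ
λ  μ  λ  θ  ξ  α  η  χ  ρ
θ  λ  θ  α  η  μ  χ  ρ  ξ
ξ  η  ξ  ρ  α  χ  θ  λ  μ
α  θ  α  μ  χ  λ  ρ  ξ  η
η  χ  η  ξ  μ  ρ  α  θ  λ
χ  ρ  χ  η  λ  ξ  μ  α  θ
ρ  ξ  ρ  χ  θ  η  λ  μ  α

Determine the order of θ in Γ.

4

The identity element is λ (its row matches the header).
θ^1 = θ
θ^2 = θ ∘ θ = α
θ^3 = α ∘ θ = μ
θ^4 = μ ∘ θ = λ
The first power of θ equal to the identity is θ^4, so ord(θ) = 4.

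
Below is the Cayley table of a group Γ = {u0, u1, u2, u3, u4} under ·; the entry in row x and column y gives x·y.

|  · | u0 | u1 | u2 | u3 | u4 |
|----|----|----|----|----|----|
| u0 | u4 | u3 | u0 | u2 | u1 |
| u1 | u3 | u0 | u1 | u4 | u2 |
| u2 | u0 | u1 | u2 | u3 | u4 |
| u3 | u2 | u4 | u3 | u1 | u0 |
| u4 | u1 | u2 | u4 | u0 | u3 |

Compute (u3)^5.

u3^1 = u3
u3^2 = u3·u3 = u1
u3^3 = u1·u3 = u4
u3^4 = u4·u3 = u0
u3^5 = u0·u3 = u2

u2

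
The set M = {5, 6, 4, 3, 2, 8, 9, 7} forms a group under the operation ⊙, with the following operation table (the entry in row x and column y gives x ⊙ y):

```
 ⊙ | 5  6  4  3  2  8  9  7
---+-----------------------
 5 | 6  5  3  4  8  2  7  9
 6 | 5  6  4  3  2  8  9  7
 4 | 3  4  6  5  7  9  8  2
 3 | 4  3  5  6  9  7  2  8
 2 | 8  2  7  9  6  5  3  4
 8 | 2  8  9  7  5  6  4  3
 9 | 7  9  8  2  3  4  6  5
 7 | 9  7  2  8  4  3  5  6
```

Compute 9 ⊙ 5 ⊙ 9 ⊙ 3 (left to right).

4

9 ⊙ 5 = 7
7 ⊙ 9 = 5
5 ⊙ 3 = 4
(Structurally, M here is isomorphic to the elementary abelian group (Z_2)^3.)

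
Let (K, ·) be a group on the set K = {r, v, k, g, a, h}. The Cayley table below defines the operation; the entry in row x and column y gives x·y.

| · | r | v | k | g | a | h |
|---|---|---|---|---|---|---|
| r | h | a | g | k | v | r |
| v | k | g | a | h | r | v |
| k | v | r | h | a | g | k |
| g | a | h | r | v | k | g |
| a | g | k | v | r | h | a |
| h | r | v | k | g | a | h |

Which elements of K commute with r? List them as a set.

Compare row r with column r entry by entry.
k·r = v but r·k = g, so k does not.
Collecting the elements that commute with r: C(r) = {h, r}.
(Structurally, K here is isomorphic to the symmetric group S_3.)

{h, r}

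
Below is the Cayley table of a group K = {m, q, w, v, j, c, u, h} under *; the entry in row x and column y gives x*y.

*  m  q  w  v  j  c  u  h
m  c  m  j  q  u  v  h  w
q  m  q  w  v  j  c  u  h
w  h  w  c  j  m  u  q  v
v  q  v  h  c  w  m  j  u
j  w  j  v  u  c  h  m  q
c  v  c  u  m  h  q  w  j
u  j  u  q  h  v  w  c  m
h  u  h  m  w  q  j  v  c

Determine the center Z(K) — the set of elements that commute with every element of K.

An element z is central iff its row equals its column in the table.
For m: m*u = h ≠ j = u*m, so m ∉ Z.
Checking each element this way leaves Z(K) = {c, q}.

{c, q}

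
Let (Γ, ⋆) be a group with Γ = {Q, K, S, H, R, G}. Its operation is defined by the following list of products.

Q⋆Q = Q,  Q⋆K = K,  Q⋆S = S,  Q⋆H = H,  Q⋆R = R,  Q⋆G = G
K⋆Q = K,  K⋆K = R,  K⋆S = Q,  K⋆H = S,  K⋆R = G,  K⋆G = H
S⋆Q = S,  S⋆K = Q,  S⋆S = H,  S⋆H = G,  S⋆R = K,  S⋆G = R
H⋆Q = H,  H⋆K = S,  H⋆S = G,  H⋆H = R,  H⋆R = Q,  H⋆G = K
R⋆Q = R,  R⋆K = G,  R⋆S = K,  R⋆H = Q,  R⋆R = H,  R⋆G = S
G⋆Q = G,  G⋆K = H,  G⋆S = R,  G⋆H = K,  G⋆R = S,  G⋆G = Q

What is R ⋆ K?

Read row R, column K: R ⋆ K = G.

G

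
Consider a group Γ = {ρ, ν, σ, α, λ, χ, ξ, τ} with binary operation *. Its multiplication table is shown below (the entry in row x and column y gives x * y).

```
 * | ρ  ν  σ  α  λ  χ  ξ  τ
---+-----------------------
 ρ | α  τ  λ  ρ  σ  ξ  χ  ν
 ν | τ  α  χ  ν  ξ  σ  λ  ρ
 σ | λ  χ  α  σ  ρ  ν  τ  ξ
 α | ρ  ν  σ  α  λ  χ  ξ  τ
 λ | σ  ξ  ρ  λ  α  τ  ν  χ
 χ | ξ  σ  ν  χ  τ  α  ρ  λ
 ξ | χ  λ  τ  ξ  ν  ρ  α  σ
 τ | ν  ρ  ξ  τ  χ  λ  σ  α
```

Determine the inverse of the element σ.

σ

First locate the identity: row α matches the header, so α is the identity.
Scan row σ for α: σ * σ = α. Hence σ^(-1) = σ.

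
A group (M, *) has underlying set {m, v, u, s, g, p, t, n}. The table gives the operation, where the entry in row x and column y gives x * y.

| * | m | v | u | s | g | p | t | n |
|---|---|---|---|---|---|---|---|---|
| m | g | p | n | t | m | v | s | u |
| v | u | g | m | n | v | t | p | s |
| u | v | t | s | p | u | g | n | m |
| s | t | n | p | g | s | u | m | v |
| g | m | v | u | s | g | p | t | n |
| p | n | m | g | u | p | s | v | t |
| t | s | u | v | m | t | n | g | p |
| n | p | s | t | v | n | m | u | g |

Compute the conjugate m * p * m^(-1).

The identity is g. In row m, the entry g sits in column m, so m^(-1) = m.
m * p = v
v * m = u
(Structurally, M here is isomorphic to the dihedral group D_4.)

u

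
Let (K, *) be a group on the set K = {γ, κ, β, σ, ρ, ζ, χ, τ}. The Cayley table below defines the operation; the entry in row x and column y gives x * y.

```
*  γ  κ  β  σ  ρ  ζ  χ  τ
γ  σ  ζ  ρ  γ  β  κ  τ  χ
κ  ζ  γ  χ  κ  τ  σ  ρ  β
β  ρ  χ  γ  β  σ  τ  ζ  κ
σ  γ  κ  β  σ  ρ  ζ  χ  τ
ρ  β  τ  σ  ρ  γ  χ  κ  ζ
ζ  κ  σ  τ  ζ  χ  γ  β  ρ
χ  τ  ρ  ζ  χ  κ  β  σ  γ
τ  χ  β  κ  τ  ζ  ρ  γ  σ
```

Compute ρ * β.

Read row ρ, column β: ρ * β = σ.

σ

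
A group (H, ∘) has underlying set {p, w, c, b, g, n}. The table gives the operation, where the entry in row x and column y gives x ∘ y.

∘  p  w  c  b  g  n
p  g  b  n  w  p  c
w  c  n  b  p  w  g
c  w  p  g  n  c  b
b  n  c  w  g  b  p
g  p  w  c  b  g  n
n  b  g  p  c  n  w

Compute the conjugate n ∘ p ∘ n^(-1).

c

The identity is g. In row n, the entry g sits in column w, so n^(-1) = w.
n ∘ p = b
b ∘ w = c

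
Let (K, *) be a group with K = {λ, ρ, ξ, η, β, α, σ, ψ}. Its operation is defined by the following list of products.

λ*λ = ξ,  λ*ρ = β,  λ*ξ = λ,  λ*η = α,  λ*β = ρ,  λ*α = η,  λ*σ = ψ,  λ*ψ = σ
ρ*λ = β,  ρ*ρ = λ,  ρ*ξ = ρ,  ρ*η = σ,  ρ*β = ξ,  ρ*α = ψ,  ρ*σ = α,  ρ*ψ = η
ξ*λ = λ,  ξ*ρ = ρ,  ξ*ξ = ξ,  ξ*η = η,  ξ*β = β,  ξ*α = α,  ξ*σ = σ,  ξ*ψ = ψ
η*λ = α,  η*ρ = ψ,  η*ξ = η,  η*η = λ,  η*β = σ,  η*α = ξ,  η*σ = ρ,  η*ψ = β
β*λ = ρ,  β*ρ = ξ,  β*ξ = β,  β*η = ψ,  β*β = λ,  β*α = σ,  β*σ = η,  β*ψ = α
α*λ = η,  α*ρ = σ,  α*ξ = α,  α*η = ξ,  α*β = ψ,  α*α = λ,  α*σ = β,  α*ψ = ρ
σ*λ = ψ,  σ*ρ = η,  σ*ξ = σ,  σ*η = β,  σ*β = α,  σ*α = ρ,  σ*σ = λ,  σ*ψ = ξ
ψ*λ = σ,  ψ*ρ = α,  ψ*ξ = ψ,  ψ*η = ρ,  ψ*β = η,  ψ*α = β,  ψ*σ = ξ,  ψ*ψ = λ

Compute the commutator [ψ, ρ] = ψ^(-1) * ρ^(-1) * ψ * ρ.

Identity is ξ; from the table ψ^(-1) = σ and ρ^(-1) = β.
σ * β = α
α * ψ = ρ
ρ * ρ = λ

λ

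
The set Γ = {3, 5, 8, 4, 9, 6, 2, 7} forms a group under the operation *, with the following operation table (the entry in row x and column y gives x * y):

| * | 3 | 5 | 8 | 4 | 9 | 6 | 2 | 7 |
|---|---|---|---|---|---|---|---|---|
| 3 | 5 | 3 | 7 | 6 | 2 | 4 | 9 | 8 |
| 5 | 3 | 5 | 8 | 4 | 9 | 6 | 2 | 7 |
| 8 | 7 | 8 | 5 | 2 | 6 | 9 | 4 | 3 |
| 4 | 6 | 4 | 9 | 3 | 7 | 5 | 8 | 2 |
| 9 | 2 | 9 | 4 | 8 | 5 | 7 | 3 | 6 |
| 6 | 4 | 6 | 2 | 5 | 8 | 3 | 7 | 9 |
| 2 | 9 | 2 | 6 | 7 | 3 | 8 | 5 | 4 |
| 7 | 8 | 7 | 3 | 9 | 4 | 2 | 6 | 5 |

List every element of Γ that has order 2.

{2, 3, 7, 8, 9}

Identity is 5. Compute the order of each non-identity element by repeated multiplication:
  3: 3 → 5  (order 2)
  8: 8 → 5  (order 2)
  4: 4 → 3 → 6 → 5  (order 4)
  9: 9 → 5  (order 2)
  6: 6 → 3 → 4 → 5  (order 4)
  2: 2 → 5  (order 2)
  7: 7 → 5  (order 2)
Elements of order 2: {2, 3, 7, 8, 9}.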